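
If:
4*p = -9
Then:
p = -9/4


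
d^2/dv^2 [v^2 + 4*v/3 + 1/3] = 2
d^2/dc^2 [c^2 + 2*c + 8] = 2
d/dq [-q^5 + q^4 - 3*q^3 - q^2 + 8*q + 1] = -5*q^4 + 4*q^3 - 9*q^2 - 2*q + 8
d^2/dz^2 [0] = 0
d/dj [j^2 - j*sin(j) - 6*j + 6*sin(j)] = -j*cos(j) + 2*j - sin(j) + 6*cos(j) - 6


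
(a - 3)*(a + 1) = a^2 - 2*a - 3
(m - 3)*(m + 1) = m^2 - 2*m - 3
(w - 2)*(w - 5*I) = w^2 - 2*w - 5*I*w + 10*I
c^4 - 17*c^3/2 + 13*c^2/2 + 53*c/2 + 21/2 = (c - 7)*(c - 3)*(c + 1/2)*(c + 1)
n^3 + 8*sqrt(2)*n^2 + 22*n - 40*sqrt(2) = (n - sqrt(2))*(n + 4*sqrt(2))*(n + 5*sqrt(2))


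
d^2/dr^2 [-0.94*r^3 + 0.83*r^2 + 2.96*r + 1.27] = 1.66 - 5.64*r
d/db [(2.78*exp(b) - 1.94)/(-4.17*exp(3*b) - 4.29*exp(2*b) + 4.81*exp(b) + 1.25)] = (23.1852*exp(3*b) - 12.3432*exp(2*b) - 16.6452*exp(b) + 12.8064)*exp(b)/(17.3889*exp(6*b) + 35.7786*exp(5*b) - 21.7113*exp(4*b) - 51.6948*exp(3*b) + 12.4111*exp(2*b) + 12.025*exp(b) + 1.5625)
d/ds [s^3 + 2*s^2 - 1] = s*(3*s + 4)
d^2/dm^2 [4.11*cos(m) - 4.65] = -4.11*cos(m)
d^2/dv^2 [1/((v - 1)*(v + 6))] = 2*((v - 1)^2 + (v - 1)*(v + 6) + (v + 6)^2)/((v - 1)^3*(v + 6)^3)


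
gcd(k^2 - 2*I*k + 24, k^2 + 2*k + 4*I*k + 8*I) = k + 4*I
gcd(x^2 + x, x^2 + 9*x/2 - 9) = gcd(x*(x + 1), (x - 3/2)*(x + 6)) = 1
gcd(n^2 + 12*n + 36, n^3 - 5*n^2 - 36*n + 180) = n + 6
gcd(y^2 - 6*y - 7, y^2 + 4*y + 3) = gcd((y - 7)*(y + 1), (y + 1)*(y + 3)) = y + 1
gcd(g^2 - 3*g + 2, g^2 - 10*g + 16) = g - 2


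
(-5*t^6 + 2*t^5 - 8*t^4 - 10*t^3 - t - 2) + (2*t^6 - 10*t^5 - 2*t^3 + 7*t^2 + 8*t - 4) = -3*t^6 - 8*t^5 - 8*t^4 - 12*t^3 + 7*t^2 + 7*t - 6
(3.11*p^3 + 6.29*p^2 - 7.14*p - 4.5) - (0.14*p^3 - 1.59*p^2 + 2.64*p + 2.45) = 2.97*p^3 + 7.88*p^2 - 9.78*p - 6.95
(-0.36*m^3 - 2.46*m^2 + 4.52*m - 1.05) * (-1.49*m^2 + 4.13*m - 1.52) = 0.5364*m^5 + 2.1786*m^4 - 16.3474*m^3 + 23.9713*m^2 - 11.2069*m + 1.596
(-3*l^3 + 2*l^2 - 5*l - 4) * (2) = -6*l^3 + 4*l^2 - 10*l - 8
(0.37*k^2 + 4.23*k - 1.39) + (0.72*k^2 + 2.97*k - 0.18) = 1.09*k^2 + 7.2*k - 1.57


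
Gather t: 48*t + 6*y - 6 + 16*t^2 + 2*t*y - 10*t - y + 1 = 16*t^2 + t*(2*y + 38) + 5*y - 5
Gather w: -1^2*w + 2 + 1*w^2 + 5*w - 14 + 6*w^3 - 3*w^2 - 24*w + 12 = 6*w^3 - 2*w^2 - 20*w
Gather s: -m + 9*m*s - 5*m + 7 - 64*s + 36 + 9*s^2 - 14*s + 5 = -6*m + 9*s^2 + s*(9*m - 78) + 48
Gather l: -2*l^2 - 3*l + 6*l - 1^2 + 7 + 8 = -2*l^2 + 3*l + 14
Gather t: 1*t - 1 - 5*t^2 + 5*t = -5*t^2 + 6*t - 1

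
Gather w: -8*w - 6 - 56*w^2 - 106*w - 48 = -56*w^2 - 114*w - 54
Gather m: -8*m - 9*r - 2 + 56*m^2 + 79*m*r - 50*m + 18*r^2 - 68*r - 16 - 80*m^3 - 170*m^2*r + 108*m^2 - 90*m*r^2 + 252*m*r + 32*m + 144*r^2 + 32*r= -80*m^3 + m^2*(164 - 170*r) + m*(-90*r^2 + 331*r - 26) + 162*r^2 - 45*r - 18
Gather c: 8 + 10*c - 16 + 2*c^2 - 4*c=2*c^2 + 6*c - 8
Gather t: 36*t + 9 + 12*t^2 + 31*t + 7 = 12*t^2 + 67*t + 16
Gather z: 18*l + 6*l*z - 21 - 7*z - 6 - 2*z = 18*l + z*(6*l - 9) - 27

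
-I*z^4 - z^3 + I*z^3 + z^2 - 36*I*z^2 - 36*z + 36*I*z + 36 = (z - 6*I)*(z - I)*(z + 6*I)*(-I*z + I)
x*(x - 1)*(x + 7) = x^3 + 6*x^2 - 7*x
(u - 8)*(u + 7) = u^2 - u - 56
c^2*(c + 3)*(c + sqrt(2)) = c^4 + sqrt(2)*c^3 + 3*c^3 + 3*sqrt(2)*c^2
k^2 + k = k*(k + 1)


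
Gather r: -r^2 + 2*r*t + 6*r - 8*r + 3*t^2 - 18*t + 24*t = -r^2 + r*(2*t - 2) + 3*t^2 + 6*t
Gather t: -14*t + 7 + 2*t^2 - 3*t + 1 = 2*t^2 - 17*t + 8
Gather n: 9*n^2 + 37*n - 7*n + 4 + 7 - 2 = 9*n^2 + 30*n + 9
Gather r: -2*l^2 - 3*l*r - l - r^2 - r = -2*l^2 - l - r^2 + r*(-3*l - 1)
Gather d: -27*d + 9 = 9 - 27*d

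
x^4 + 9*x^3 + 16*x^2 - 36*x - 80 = (x - 2)*(x + 2)*(x + 4)*(x + 5)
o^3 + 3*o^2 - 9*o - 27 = (o - 3)*(o + 3)^2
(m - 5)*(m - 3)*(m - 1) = m^3 - 9*m^2 + 23*m - 15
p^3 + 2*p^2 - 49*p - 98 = (p - 7)*(p + 2)*(p + 7)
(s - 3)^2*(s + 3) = s^3 - 3*s^2 - 9*s + 27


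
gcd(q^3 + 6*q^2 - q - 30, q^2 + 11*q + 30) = q + 5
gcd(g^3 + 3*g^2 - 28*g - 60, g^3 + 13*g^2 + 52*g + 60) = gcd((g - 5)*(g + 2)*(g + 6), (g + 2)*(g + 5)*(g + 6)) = g^2 + 8*g + 12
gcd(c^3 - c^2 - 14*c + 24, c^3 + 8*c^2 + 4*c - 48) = c^2 + 2*c - 8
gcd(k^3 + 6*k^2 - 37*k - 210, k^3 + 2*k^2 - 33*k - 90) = k^2 - k - 30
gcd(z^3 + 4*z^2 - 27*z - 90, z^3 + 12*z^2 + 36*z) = z + 6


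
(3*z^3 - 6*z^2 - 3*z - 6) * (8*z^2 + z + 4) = 24*z^5 - 45*z^4 - 18*z^3 - 75*z^2 - 18*z - 24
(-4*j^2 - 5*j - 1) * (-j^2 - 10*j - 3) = 4*j^4 + 45*j^3 + 63*j^2 + 25*j + 3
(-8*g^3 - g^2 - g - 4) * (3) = -24*g^3 - 3*g^2 - 3*g - 12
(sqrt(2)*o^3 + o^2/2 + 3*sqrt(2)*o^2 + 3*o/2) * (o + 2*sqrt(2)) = sqrt(2)*o^4 + 3*sqrt(2)*o^3 + 9*o^3/2 + sqrt(2)*o^2 + 27*o^2/2 + 3*sqrt(2)*o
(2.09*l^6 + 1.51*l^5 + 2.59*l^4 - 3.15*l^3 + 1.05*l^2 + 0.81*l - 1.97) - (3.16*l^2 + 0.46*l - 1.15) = 2.09*l^6 + 1.51*l^5 + 2.59*l^4 - 3.15*l^3 - 2.11*l^2 + 0.35*l - 0.82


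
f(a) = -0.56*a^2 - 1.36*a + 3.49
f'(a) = -1.12*a - 1.36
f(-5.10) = -4.14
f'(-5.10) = 4.35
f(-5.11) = -4.18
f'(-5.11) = 4.36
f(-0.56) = 4.08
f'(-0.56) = -0.73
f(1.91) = -1.15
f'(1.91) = -3.50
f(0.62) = 2.43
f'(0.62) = -2.05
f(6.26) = -26.97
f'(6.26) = -8.37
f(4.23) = -12.28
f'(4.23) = -6.10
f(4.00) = -10.91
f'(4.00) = -5.84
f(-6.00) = -8.51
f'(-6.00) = 5.36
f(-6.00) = -8.51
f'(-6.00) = 5.36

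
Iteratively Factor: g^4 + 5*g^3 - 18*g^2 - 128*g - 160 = (g - 5)*(g^3 + 10*g^2 + 32*g + 32) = (g - 5)*(g + 2)*(g^2 + 8*g + 16) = (g - 5)*(g + 2)*(g + 4)*(g + 4)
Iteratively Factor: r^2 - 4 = (r + 2)*(r - 2)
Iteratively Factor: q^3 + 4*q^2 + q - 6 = (q + 2)*(q^2 + 2*q - 3) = (q + 2)*(q + 3)*(q - 1)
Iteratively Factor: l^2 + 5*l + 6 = (l + 2)*(l + 3)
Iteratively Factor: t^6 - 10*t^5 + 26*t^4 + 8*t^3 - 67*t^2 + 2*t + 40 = (t - 1)*(t^5 - 9*t^4 + 17*t^3 + 25*t^2 - 42*t - 40) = (t - 2)*(t - 1)*(t^4 - 7*t^3 + 3*t^2 + 31*t + 20) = (t - 4)*(t - 2)*(t - 1)*(t^3 - 3*t^2 - 9*t - 5) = (t - 4)*(t - 2)*(t - 1)*(t + 1)*(t^2 - 4*t - 5) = (t - 4)*(t - 2)*(t - 1)*(t + 1)^2*(t - 5)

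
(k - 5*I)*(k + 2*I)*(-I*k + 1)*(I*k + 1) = k^4 - 3*I*k^3 + 11*k^2 - 3*I*k + 10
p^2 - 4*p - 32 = (p - 8)*(p + 4)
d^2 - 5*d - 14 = (d - 7)*(d + 2)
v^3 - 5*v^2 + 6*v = v*(v - 3)*(v - 2)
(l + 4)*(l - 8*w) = l^2 - 8*l*w + 4*l - 32*w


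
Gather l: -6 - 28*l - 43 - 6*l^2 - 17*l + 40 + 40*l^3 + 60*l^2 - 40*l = 40*l^3 + 54*l^2 - 85*l - 9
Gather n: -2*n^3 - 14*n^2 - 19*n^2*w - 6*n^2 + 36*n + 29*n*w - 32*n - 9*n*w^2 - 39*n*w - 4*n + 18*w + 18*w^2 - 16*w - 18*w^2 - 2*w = -2*n^3 + n^2*(-19*w - 20) + n*(-9*w^2 - 10*w)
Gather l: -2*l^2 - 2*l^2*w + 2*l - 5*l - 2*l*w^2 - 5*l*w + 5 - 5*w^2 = l^2*(-2*w - 2) + l*(-2*w^2 - 5*w - 3) - 5*w^2 + 5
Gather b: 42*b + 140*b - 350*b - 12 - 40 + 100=48 - 168*b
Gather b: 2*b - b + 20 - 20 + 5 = b + 5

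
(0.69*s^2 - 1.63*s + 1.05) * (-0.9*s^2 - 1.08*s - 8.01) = -0.621*s^4 + 0.7218*s^3 - 4.7115*s^2 + 11.9223*s - 8.4105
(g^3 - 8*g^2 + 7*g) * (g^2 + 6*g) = g^5 - 2*g^4 - 41*g^3 + 42*g^2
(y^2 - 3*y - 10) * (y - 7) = y^3 - 10*y^2 + 11*y + 70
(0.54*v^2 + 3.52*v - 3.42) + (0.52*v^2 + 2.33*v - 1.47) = 1.06*v^2 + 5.85*v - 4.89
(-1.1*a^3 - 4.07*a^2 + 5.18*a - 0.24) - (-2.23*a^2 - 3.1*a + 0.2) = -1.1*a^3 - 1.84*a^2 + 8.28*a - 0.44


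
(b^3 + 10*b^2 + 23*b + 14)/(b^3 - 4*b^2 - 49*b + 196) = (b^2 + 3*b + 2)/(b^2 - 11*b + 28)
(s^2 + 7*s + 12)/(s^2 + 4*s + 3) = (s + 4)/(s + 1)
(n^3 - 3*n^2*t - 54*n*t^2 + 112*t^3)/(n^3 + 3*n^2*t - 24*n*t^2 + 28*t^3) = (-n + 8*t)/(-n + 2*t)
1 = 1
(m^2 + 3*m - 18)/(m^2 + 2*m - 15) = (m + 6)/(m + 5)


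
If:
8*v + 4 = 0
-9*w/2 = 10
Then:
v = -1/2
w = -20/9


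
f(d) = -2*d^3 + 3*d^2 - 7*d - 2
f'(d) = -6*d^2 + 6*d - 7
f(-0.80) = 6.54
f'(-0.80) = -15.64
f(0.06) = -2.41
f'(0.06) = -6.66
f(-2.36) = 57.52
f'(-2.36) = -54.58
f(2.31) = -26.81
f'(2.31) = -25.16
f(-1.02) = 10.38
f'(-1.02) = -19.36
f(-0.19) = -0.55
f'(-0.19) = -8.36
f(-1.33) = 17.32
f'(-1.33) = -25.59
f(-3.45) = 139.98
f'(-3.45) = -99.12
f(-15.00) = 7528.00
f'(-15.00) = -1447.00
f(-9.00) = 1762.00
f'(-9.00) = -547.00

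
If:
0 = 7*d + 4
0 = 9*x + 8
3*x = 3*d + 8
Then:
No Solution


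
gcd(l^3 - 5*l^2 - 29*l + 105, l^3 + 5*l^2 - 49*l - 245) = l^2 - 2*l - 35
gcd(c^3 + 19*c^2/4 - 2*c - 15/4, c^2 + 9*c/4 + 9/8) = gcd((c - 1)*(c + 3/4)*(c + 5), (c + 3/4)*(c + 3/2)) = c + 3/4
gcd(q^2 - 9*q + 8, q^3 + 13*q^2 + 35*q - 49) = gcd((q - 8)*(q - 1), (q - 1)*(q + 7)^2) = q - 1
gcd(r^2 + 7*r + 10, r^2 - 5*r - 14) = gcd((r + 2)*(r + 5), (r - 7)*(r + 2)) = r + 2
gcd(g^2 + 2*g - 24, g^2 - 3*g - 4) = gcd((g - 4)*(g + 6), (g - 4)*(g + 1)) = g - 4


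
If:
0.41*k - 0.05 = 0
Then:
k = 0.12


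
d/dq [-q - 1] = -1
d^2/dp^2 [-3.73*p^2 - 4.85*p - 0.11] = -7.46000000000000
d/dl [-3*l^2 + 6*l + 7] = 6 - 6*l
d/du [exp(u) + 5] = exp(u)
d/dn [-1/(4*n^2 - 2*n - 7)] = 2*(4*n - 1)/(-4*n^2 + 2*n + 7)^2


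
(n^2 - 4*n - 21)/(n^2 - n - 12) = (n - 7)/(n - 4)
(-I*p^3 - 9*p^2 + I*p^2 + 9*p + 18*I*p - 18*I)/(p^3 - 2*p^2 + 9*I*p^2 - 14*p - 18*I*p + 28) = (-I*p^3 + p^2*(-9 + I) + p*(9 + 18*I) - 18*I)/(p^3 + p^2*(-2 + 9*I) + p*(-14 - 18*I) + 28)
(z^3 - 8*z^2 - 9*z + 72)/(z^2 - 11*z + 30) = (z^3 - 8*z^2 - 9*z + 72)/(z^2 - 11*z + 30)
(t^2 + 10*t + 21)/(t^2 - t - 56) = (t + 3)/(t - 8)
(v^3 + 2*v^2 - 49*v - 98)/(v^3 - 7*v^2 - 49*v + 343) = (v + 2)/(v - 7)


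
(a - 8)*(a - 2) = a^2 - 10*a + 16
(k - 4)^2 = k^2 - 8*k + 16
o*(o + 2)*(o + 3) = o^3 + 5*o^2 + 6*o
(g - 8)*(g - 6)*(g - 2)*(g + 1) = g^4 - 15*g^3 + 60*g^2 - 20*g - 96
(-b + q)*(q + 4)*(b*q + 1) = -b^2*q^2 - 4*b^2*q + b*q^3 + 4*b*q^2 - b*q - 4*b + q^2 + 4*q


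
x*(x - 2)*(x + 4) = x^3 + 2*x^2 - 8*x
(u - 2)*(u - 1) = u^2 - 3*u + 2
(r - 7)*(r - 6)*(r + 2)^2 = r^4 - 9*r^3 - 6*r^2 + 116*r + 168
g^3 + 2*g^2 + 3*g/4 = g*(g + 1/2)*(g + 3/2)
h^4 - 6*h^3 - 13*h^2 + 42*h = h*(h - 7)*(h - 2)*(h + 3)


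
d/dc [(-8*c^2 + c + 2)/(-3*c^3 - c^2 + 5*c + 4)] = 3*(-8*c^4 + 2*c^3 - 7*c^2 - 20*c - 2)/(9*c^6 + 6*c^5 - 29*c^4 - 34*c^3 + 17*c^2 + 40*c + 16)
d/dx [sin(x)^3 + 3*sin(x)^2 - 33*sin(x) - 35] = 3*(sin(x)^2 + 2*sin(x) - 11)*cos(x)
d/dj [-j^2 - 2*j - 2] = -2*j - 2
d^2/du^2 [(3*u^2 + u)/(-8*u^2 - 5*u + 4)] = 8*(14*u^3 - 72*u^2 - 24*u - 17)/(512*u^6 + 960*u^5 - 168*u^4 - 835*u^3 + 84*u^2 + 240*u - 64)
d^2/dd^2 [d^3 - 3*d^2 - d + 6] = 6*d - 6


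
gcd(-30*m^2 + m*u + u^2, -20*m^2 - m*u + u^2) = -5*m + u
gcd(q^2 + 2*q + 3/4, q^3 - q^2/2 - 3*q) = q + 3/2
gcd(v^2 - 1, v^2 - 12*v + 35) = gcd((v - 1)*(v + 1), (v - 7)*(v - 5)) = 1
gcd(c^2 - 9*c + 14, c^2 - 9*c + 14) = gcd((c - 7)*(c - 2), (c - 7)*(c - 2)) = c^2 - 9*c + 14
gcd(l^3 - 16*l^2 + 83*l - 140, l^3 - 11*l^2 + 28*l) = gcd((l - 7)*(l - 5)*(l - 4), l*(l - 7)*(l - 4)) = l^2 - 11*l + 28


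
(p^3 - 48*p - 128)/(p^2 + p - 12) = (p^2 - 4*p - 32)/(p - 3)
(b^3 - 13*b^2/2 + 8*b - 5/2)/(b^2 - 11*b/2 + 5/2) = b - 1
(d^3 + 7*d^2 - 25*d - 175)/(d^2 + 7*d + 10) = (d^2 + 2*d - 35)/(d + 2)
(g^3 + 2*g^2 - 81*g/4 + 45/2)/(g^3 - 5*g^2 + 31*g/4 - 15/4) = (g + 6)/(g - 1)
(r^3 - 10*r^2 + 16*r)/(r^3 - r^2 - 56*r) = (r - 2)/(r + 7)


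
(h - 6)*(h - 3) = h^2 - 9*h + 18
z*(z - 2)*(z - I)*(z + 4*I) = z^4 - 2*z^3 + 3*I*z^3 + 4*z^2 - 6*I*z^2 - 8*z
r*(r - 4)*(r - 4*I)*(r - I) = r^4 - 4*r^3 - 5*I*r^3 - 4*r^2 + 20*I*r^2 + 16*r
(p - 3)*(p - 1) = p^2 - 4*p + 3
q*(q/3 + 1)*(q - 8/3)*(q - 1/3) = q^4/3 - 73*q^2/27 + 8*q/9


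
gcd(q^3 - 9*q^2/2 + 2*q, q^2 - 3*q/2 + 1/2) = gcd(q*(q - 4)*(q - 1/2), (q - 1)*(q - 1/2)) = q - 1/2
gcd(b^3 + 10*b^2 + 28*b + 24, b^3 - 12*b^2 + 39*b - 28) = 1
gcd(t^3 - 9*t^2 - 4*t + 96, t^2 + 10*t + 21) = t + 3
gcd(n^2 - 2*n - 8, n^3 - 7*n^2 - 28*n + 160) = n - 4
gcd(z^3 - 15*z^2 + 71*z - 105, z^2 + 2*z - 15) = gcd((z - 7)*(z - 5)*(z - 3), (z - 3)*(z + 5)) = z - 3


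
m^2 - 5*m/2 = m*(m - 5/2)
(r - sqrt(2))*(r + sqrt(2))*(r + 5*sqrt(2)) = r^3 + 5*sqrt(2)*r^2 - 2*r - 10*sqrt(2)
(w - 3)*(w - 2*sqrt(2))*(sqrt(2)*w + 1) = sqrt(2)*w^3 - 3*sqrt(2)*w^2 - 3*w^2 - 2*sqrt(2)*w + 9*w + 6*sqrt(2)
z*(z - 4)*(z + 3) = z^3 - z^2 - 12*z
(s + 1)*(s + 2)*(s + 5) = s^3 + 8*s^2 + 17*s + 10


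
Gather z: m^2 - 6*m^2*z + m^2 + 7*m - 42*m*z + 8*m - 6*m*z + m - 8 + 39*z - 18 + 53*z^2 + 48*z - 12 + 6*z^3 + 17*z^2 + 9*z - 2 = 2*m^2 + 16*m + 6*z^3 + 70*z^2 + z*(-6*m^2 - 48*m + 96) - 40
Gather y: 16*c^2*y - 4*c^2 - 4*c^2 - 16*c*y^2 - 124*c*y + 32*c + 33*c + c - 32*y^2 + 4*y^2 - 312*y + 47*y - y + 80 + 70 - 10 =-8*c^2 + 66*c + y^2*(-16*c - 28) + y*(16*c^2 - 124*c - 266) + 140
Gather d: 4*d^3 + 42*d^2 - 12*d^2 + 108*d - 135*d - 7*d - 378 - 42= 4*d^3 + 30*d^2 - 34*d - 420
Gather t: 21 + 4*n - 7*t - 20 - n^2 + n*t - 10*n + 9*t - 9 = -n^2 - 6*n + t*(n + 2) - 8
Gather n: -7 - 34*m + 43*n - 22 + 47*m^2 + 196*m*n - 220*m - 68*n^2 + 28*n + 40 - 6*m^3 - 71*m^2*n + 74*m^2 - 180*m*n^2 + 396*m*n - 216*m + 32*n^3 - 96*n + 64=-6*m^3 + 121*m^2 - 470*m + 32*n^3 + n^2*(-180*m - 68) + n*(-71*m^2 + 592*m - 25) + 75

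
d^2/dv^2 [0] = 0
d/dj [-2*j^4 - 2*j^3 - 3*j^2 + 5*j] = -8*j^3 - 6*j^2 - 6*j + 5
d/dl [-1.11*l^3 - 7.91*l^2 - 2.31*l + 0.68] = -3.33*l^2 - 15.82*l - 2.31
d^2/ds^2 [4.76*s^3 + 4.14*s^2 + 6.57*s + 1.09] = 28.56*s + 8.28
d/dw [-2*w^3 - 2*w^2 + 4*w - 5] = -6*w^2 - 4*w + 4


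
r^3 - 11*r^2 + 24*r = r*(r - 8)*(r - 3)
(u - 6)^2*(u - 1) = u^3 - 13*u^2 + 48*u - 36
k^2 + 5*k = k*(k + 5)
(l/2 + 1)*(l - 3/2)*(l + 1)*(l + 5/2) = l^4/2 + 2*l^3 + 5*l^2/8 - 37*l/8 - 15/4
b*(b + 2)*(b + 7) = b^3 + 9*b^2 + 14*b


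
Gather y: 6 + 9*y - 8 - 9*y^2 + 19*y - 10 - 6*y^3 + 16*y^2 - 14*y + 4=-6*y^3 + 7*y^2 + 14*y - 8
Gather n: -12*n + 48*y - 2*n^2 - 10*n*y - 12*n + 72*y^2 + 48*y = -2*n^2 + n*(-10*y - 24) + 72*y^2 + 96*y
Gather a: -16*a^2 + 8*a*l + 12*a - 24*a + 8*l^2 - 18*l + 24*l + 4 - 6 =-16*a^2 + a*(8*l - 12) + 8*l^2 + 6*l - 2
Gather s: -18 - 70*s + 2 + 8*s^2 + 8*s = 8*s^2 - 62*s - 16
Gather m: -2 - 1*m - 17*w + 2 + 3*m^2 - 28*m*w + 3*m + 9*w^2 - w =3*m^2 + m*(2 - 28*w) + 9*w^2 - 18*w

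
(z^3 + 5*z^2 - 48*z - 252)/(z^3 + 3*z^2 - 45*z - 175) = (z^2 + 12*z + 36)/(z^2 + 10*z + 25)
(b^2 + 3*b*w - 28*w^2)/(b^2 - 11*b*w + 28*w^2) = (-b - 7*w)/(-b + 7*w)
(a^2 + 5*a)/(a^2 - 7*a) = (a + 5)/(a - 7)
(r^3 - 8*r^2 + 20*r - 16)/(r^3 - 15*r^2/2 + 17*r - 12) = 2*(r - 2)/(2*r - 3)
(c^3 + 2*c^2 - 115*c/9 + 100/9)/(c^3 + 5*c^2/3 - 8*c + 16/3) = (3*c^2 + 10*c - 25)/(3*(c^2 + 3*c - 4))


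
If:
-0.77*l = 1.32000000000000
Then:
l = -1.71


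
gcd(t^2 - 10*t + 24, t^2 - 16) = t - 4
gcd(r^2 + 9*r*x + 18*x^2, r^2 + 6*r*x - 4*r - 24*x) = r + 6*x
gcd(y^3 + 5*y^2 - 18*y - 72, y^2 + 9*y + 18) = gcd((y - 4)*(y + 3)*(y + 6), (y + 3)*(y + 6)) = y^2 + 9*y + 18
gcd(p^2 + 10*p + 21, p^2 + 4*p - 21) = p + 7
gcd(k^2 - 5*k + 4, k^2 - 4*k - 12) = 1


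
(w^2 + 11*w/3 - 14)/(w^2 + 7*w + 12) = (w^2 + 11*w/3 - 14)/(w^2 + 7*w + 12)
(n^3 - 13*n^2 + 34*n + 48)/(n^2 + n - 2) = (n^3 - 13*n^2 + 34*n + 48)/(n^2 + n - 2)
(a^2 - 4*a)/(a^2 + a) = (a - 4)/(a + 1)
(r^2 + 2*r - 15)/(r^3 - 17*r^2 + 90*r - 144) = (r + 5)/(r^2 - 14*r + 48)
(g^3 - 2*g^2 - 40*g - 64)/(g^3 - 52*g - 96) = (g + 4)/(g + 6)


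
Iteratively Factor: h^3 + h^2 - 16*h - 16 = (h + 1)*(h^2 - 16) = (h - 4)*(h + 1)*(h + 4)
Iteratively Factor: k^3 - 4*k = (k)*(k^2 - 4) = k*(k - 2)*(k + 2)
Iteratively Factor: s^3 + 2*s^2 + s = (s + 1)*(s^2 + s) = (s + 1)^2*(s)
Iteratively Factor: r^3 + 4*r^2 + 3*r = (r + 1)*(r^2 + 3*r) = (r + 1)*(r + 3)*(r)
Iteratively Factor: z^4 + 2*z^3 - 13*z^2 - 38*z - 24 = (z + 1)*(z^3 + z^2 - 14*z - 24) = (z + 1)*(z + 2)*(z^2 - z - 12) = (z + 1)*(z + 2)*(z + 3)*(z - 4)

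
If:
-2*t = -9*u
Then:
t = 9*u/2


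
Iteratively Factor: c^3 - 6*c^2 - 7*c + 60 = (c - 5)*(c^2 - c - 12) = (c - 5)*(c - 4)*(c + 3)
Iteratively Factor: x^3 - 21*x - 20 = (x - 5)*(x^2 + 5*x + 4) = (x - 5)*(x + 1)*(x + 4)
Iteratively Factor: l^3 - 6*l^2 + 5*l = (l)*(l^2 - 6*l + 5) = l*(l - 5)*(l - 1)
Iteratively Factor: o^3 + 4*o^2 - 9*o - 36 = (o - 3)*(o^2 + 7*o + 12) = (o - 3)*(o + 3)*(o + 4)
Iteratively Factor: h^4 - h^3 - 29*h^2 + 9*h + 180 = (h + 3)*(h^3 - 4*h^2 - 17*h + 60) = (h + 3)*(h + 4)*(h^2 - 8*h + 15) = (h - 3)*(h + 3)*(h + 4)*(h - 5)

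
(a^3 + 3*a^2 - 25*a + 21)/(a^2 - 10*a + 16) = (a^3 + 3*a^2 - 25*a + 21)/(a^2 - 10*a + 16)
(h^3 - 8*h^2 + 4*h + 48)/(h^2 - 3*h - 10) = (h^2 - 10*h + 24)/(h - 5)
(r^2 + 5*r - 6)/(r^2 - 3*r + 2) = (r + 6)/(r - 2)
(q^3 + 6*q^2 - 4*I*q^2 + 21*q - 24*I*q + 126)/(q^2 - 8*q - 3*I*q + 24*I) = (q^3 + q^2*(6 - 4*I) + q*(21 - 24*I) + 126)/(q^2 + q*(-8 - 3*I) + 24*I)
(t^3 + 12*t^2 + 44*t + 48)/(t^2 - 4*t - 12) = (t^2 + 10*t + 24)/(t - 6)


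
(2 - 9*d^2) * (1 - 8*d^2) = 72*d^4 - 25*d^2 + 2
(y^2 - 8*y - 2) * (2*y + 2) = 2*y^3 - 14*y^2 - 20*y - 4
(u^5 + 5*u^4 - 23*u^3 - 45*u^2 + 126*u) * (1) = u^5 + 5*u^4 - 23*u^3 - 45*u^2 + 126*u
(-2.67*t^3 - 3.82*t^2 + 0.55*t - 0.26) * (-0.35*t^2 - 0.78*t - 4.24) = 0.9345*t^5 + 3.4196*t^4 + 14.1079*t^3 + 15.8588*t^2 - 2.1292*t + 1.1024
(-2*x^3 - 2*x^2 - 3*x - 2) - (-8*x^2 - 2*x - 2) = -2*x^3 + 6*x^2 - x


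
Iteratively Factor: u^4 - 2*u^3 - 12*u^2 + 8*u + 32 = (u - 2)*(u^3 - 12*u - 16) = (u - 4)*(u - 2)*(u^2 + 4*u + 4) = (u - 4)*(u - 2)*(u + 2)*(u + 2)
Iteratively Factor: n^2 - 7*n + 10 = (n - 2)*(n - 5)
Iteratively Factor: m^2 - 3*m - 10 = (m + 2)*(m - 5)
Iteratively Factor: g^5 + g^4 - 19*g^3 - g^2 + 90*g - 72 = (g + 3)*(g^4 - 2*g^3 - 13*g^2 + 38*g - 24) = (g - 3)*(g + 3)*(g^3 + g^2 - 10*g + 8) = (g - 3)*(g - 1)*(g + 3)*(g^2 + 2*g - 8) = (g - 3)*(g - 2)*(g - 1)*(g + 3)*(g + 4)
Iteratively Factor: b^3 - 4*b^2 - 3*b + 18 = (b + 2)*(b^2 - 6*b + 9) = (b - 3)*(b + 2)*(b - 3)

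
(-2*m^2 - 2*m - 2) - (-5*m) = -2*m^2 + 3*m - 2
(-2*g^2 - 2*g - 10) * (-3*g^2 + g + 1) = 6*g^4 + 4*g^3 + 26*g^2 - 12*g - 10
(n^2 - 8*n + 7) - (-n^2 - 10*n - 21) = 2*n^2 + 2*n + 28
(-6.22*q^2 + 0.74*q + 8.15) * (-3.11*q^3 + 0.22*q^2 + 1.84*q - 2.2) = 19.3442*q^5 - 3.6698*q^4 - 36.6285*q^3 + 16.8386*q^2 + 13.368*q - 17.93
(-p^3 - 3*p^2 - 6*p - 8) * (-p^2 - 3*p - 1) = p^5 + 6*p^4 + 16*p^3 + 29*p^2 + 30*p + 8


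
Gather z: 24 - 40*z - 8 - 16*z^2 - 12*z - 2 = -16*z^2 - 52*z + 14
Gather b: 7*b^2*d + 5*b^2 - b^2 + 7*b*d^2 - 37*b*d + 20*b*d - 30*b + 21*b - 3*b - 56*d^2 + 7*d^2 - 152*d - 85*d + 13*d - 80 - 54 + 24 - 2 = b^2*(7*d + 4) + b*(7*d^2 - 17*d - 12) - 49*d^2 - 224*d - 112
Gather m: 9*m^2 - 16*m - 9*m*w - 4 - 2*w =9*m^2 + m*(-9*w - 16) - 2*w - 4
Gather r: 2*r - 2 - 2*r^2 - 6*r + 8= -2*r^2 - 4*r + 6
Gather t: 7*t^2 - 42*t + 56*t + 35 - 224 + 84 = 7*t^2 + 14*t - 105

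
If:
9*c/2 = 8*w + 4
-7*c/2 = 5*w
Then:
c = 40/101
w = -28/101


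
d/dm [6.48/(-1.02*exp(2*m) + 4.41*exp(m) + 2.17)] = (13.2192*exp(m) - 28.5768)*exp(m)/(-1.02*exp(2*m) + 4.41*exp(m) + 2.17)^2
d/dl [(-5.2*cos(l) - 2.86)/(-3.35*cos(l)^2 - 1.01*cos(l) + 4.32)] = (17.42*cos(l)^2 + 19.162*cos(l) + 25.3526)*sin(l)/(11.2225*cos(l)^4 + 6.767*cos(l)^3 - 27.9239*cos(l)^2 - 8.7264*cos(l) + 18.6624)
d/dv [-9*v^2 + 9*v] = 9 - 18*v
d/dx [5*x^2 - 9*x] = 10*x - 9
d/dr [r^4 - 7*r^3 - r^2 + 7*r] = 4*r^3 - 21*r^2 - 2*r + 7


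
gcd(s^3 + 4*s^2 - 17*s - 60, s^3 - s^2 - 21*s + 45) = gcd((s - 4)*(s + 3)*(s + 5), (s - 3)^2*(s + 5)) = s + 5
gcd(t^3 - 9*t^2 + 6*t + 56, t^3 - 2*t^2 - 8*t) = t^2 - 2*t - 8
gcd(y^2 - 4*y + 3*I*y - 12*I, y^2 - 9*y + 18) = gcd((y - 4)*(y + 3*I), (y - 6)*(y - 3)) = 1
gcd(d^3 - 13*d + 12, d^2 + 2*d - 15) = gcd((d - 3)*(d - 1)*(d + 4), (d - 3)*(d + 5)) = d - 3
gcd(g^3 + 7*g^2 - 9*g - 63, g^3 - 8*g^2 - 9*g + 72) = g^2 - 9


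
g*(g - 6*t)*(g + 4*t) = g^3 - 2*g^2*t - 24*g*t^2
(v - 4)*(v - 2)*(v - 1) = v^3 - 7*v^2 + 14*v - 8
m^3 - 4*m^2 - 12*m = m*(m - 6)*(m + 2)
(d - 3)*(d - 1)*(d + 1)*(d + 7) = d^4 + 4*d^3 - 22*d^2 - 4*d + 21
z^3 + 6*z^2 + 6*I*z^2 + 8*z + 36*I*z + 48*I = (z + 2)*(z + 4)*(z + 6*I)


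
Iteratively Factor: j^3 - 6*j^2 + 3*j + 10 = (j - 5)*(j^2 - j - 2) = (j - 5)*(j - 2)*(j + 1)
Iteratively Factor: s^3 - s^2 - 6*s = (s - 3)*(s^2 + 2*s) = (s - 3)*(s + 2)*(s)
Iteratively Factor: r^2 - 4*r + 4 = (r - 2)*(r - 2)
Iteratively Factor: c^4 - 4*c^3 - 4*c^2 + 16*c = (c - 2)*(c^3 - 2*c^2 - 8*c) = (c - 2)*(c + 2)*(c^2 - 4*c) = (c - 4)*(c - 2)*(c + 2)*(c)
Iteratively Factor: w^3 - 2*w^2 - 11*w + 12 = (w - 4)*(w^2 + 2*w - 3) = (w - 4)*(w + 3)*(w - 1)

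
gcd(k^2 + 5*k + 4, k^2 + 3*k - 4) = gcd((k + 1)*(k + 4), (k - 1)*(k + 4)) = k + 4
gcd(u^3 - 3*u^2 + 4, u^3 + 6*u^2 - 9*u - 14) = u^2 - u - 2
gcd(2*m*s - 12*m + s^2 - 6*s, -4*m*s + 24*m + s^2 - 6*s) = s - 6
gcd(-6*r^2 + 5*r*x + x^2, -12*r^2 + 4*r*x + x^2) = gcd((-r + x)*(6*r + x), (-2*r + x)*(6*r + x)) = 6*r + x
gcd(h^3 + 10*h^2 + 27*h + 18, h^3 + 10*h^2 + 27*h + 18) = h^3 + 10*h^2 + 27*h + 18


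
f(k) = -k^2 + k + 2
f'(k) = 1 - 2*k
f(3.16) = -4.83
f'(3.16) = -5.32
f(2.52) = -1.83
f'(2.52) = -4.04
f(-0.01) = 1.99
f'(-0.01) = 1.02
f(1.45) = 1.35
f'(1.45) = -1.90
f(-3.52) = -13.91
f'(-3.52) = 8.04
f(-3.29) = -12.11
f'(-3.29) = 7.58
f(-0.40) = 1.44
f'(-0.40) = 1.80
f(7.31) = -44.13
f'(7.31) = -13.62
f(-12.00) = -154.00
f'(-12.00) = 25.00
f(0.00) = 2.00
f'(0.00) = 1.00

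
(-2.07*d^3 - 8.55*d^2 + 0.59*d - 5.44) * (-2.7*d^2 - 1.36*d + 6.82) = 5.589*d^5 + 25.9002*d^4 - 4.0824*d^3 - 44.4254*d^2 + 11.4222*d - 37.1008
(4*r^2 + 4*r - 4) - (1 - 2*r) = 4*r^2 + 6*r - 5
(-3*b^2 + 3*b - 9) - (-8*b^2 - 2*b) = 5*b^2 + 5*b - 9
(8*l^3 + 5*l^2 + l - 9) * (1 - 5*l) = -40*l^4 - 17*l^3 + 46*l - 9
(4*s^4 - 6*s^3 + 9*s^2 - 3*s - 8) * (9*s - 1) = 36*s^5 - 58*s^4 + 87*s^3 - 36*s^2 - 69*s + 8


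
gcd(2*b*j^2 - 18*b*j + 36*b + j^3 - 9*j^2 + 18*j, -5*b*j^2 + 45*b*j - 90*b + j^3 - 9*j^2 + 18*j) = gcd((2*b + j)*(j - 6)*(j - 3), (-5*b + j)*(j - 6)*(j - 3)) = j^2 - 9*j + 18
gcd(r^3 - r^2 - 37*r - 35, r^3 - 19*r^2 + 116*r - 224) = r - 7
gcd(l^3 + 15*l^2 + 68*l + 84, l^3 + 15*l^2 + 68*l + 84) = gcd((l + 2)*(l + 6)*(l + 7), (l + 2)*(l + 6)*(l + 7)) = l^3 + 15*l^2 + 68*l + 84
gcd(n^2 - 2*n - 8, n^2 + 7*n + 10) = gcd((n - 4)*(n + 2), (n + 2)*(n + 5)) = n + 2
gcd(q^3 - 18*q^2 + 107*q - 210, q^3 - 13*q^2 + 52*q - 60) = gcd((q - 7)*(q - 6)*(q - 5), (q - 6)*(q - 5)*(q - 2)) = q^2 - 11*q + 30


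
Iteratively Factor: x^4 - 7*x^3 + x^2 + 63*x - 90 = (x - 5)*(x^3 - 2*x^2 - 9*x + 18) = (x - 5)*(x - 2)*(x^2 - 9) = (x - 5)*(x - 2)*(x + 3)*(x - 3)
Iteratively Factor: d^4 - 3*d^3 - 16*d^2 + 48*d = (d)*(d^3 - 3*d^2 - 16*d + 48) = d*(d - 4)*(d^2 + d - 12) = d*(d - 4)*(d + 4)*(d - 3)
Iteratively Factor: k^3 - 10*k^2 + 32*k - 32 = (k - 4)*(k^2 - 6*k + 8) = (k - 4)^2*(k - 2)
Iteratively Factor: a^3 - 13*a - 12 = (a + 1)*(a^2 - a - 12) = (a - 4)*(a + 1)*(a + 3)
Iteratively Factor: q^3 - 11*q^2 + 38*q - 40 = (q - 2)*(q^2 - 9*q + 20) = (q - 4)*(q - 2)*(q - 5)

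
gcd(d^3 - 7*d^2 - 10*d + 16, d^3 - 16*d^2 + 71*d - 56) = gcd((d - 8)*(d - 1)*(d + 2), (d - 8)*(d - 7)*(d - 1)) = d^2 - 9*d + 8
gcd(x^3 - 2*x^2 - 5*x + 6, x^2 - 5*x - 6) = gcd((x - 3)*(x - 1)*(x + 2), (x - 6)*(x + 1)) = 1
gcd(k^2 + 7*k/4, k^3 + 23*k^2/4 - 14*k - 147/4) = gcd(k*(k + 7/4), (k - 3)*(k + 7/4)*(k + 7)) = k + 7/4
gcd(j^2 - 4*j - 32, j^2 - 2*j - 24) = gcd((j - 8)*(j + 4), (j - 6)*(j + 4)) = j + 4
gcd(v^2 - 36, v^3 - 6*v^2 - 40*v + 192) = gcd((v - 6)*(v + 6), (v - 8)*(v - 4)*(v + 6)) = v + 6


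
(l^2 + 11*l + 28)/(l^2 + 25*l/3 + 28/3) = 3*(l + 4)/(3*l + 4)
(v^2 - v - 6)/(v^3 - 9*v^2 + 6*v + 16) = (v^2 - v - 6)/(v^3 - 9*v^2 + 6*v + 16)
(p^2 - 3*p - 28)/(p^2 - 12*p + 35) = (p + 4)/(p - 5)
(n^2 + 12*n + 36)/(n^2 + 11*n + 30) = (n + 6)/(n + 5)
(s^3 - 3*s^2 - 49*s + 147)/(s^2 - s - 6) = (s^2 - 49)/(s + 2)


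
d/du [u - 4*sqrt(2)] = 1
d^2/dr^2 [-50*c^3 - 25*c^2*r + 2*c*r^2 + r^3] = 4*c + 6*r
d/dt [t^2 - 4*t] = 2*t - 4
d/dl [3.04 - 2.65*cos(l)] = 2.65*sin(l)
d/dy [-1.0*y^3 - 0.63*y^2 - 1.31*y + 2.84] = -3.0*y^2 - 1.26*y - 1.31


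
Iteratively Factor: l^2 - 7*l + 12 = (l - 3)*(l - 4)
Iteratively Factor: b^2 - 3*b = (b)*(b - 3)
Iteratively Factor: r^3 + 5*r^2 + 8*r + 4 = (r + 2)*(r^2 + 3*r + 2) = (r + 1)*(r + 2)*(r + 2)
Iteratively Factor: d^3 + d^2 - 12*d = (d + 4)*(d^2 - 3*d) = d*(d + 4)*(d - 3)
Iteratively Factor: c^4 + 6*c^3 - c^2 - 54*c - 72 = (c + 2)*(c^3 + 4*c^2 - 9*c - 36) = (c + 2)*(c + 3)*(c^2 + c - 12) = (c + 2)*(c + 3)*(c + 4)*(c - 3)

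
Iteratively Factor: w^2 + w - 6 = (w - 2)*(w + 3)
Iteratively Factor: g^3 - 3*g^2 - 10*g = (g + 2)*(g^2 - 5*g) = g*(g + 2)*(g - 5)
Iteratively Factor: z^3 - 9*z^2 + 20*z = (z - 5)*(z^2 - 4*z) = z*(z - 5)*(z - 4)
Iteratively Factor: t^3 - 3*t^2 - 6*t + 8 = (t - 1)*(t^2 - 2*t - 8) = (t - 4)*(t - 1)*(t + 2)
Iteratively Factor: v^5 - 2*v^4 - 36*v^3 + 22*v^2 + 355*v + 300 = (v + 1)*(v^4 - 3*v^3 - 33*v^2 + 55*v + 300) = (v + 1)*(v + 3)*(v^3 - 6*v^2 - 15*v + 100) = (v - 5)*(v + 1)*(v + 3)*(v^2 - v - 20) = (v - 5)^2*(v + 1)*(v + 3)*(v + 4)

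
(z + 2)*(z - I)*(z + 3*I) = z^3 + 2*z^2 + 2*I*z^2 + 3*z + 4*I*z + 6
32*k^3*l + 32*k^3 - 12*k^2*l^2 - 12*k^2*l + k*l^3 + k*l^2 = (-8*k + l)*(-4*k + l)*(k*l + k)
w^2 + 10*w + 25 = (w + 5)^2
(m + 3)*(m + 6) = m^2 + 9*m + 18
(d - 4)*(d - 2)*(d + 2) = d^3 - 4*d^2 - 4*d + 16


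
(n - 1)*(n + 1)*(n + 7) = n^3 + 7*n^2 - n - 7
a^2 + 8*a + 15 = (a + 3)*(a + 5)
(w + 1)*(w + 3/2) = w^2 + 5*w/2 + 3/2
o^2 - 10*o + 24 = (o - 6)*(o - 4)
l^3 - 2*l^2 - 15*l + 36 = (l - 3)^2*(l + 4)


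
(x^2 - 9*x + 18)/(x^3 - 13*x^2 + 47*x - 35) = (x^2 - 9*x + 18)/(x^3 - 13*x^2 + 47*x - 35)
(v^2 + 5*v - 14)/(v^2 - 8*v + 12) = (v + 7)/(v - 6)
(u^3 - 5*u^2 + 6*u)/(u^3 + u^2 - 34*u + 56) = u*(u - 3)/(u^2 + 3*u - 28)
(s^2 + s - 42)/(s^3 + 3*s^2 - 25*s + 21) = (s - 6)/(s^2 - 4*s + 3)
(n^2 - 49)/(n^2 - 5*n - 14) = (n + 7)/(n + 2)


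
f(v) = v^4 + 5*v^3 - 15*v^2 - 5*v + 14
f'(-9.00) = -1436.00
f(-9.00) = 1760.00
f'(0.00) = -5.00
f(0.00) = 14.00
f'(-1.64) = 66.90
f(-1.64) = -32.96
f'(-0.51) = 13.67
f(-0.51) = 12.05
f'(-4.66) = 55.76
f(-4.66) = -322.84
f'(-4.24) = 86.96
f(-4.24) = -292.40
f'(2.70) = 102.08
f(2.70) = 42.71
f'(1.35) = -8.32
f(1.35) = -4.46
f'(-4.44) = 73.79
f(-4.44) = -308.52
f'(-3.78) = 106.69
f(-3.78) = -247.32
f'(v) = 4*v^3 + 15*v^2 - 30*v - 5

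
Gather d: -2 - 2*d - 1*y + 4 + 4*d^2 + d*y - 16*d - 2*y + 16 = 4*d^2 + d*(y - 18) - 3*y + 18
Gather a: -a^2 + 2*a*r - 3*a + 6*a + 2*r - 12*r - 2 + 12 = -a^2 + a*(2*r + 3) - 10*r + 10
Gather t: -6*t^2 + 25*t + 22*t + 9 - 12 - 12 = -6*t^2 + 47*t - 15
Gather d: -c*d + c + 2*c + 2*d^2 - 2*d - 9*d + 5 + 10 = 3*c + 2*d^2 + d*(-c - 11) + 15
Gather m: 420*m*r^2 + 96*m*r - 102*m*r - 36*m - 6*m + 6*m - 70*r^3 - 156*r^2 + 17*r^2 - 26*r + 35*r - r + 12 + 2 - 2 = m*(420*r^2 - 6*r - 36) - 70*r^3 - 139*r^2 + 8*r + 12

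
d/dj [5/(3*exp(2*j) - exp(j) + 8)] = (5 - 30*exp(j))*exp(j)/(3*exp(2*j) - exp(j) + 8)^2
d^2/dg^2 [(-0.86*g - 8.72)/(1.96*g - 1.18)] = (8.88178419700125e-16*g - 70.97552)/(1.96*g - 1.18)^3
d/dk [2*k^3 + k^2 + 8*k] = 6*k^2 + 2*k + 8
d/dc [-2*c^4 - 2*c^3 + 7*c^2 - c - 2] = -8*c^3 - 6*c^2 + 14*c - 1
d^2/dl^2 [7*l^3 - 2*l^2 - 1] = 42*l - 4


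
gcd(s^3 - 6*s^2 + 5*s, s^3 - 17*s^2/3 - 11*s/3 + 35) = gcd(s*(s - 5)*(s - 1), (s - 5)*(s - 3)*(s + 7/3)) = s - 5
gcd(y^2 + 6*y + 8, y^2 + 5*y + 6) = y + 2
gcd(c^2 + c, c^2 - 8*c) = c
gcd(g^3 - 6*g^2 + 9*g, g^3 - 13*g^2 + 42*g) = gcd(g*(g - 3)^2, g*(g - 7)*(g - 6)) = g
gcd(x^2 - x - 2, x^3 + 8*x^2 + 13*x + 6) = x + 1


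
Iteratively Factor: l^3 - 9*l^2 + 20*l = (l - 4)*(l^2 - 5*l) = l*(l - 4)*(l - 5)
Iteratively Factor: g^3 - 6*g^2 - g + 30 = (g - 5)*(g^2 - g - 6) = (g - 5)*(g + 2)*(g - 3)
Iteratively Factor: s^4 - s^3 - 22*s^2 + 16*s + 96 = (s - 4)*(s^3 + 3*s^2 - 10*s - 24) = (s - 4)*(s + 4)*(s^2 - s - 6) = (s - 4)*(s + 2)*(s + 4)*(s - 3)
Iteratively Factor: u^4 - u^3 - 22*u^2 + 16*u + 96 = (u + 2)*(u^3 - 3*u^2 - 16*u + 48) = (u - 4)*(u + 2)*(u^2 + u - 12) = (u - 4)*(u + 2)*(u + 4)*(u - 3)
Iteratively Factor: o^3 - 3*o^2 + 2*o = (o - 2)*(o^2 - o) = (o - 2)*(o - 1)*(o)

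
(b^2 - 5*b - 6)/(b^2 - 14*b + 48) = (b + 1)/(b - 8)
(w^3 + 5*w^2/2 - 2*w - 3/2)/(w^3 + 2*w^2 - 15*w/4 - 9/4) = 2*(w - 1)/(2*w - 3)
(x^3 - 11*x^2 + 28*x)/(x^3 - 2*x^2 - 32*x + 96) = x*(x - 7)/(x^2 + 2*x - 24)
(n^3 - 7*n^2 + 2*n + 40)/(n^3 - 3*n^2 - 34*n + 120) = (n + 2)/(n + 6)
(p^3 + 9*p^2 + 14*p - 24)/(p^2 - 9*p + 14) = (p^3 + 9*p^2 + 14*p - 24)/(p^2 - 9*p + 14)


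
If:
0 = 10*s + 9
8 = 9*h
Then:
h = 8/9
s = -9/10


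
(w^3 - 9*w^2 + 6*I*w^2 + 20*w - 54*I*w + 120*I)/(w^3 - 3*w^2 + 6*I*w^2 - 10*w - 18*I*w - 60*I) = (w - 4)/(w + 2)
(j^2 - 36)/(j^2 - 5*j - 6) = (j + 6)/(j + 1)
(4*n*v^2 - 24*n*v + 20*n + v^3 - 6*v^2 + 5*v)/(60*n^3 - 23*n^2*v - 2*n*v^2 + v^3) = (4*n*v^2 - 24*n*v + 20*n + v^3 - 6*v^2 + 5*v)/(60*n^3 - 23*n^2*v - 2*n*v^2 + v^3)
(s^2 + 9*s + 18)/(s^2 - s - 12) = (s + 6)/(s - 4)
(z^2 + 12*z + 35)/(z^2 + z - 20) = (z + 7)/(z - 4)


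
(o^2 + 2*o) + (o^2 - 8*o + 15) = 2*o^2 - 6*o + 15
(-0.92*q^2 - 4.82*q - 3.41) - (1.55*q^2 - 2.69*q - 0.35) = -2.47*q^2 - 2.13*q - 3.06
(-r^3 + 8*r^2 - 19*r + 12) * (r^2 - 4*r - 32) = -r^5 + 12*r^4 - 19*r^3 - 168*r^2 + 560*r - 384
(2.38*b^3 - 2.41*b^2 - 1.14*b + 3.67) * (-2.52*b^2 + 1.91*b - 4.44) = -5.9976*b^5 + 10.619*b^4 - 12.2975*b^3 - 0.725399999999997*b^2 + 12.0713*b - 16.2948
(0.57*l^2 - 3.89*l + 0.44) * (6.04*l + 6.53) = 3.4428*l^3 - 19.7735*l^2 - 22.7441*l + 2.8732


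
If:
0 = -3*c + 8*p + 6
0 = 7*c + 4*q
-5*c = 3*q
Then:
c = 0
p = -3/4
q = 0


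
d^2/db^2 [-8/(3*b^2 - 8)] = 48*(-9*b^2 - 8)/(3*b^2 - 8)^3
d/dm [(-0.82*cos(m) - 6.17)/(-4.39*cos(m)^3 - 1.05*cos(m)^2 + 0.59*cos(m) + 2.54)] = (7.1996*cos(m)^3 + 82.1199*cos(m)^2 + 12.957*cos(m) - 1.5575)*sin(m)/(19.2721*cos(m)^6 + 9.219*cos(m)^5 - 4.0777*cos(m)^4 - 23.5402*cos(m)^3 - 4.9859*cos(m)^2 + 2.9972*cos(m) + 6.4516)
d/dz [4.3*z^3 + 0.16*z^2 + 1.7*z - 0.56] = 12.9*z^2 + 0.32*z + 1.7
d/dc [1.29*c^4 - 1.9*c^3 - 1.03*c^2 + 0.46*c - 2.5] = 5.16*c^3 - 5.7*c^2 - 2.06*c + 0.46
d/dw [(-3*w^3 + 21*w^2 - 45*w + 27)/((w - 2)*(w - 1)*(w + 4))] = 6*(-4*w^2 + 17*w - 15)/(w^4 + 4*w^3 - 12*w^2 - 32*w + 64)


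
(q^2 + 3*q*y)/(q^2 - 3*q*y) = (q + 3*y)/(q - 3*y)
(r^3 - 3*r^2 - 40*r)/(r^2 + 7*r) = (r^2 - 3*r - 40)/(r + 7)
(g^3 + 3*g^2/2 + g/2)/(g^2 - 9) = g*(2*g^2 + 3*g + 1)/(2*(g^2 - 9))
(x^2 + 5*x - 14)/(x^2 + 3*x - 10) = (x + 7)/(x + 5)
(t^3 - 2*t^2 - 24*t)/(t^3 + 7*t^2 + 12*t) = (t - 6)/(t + 3)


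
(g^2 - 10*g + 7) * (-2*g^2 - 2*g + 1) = -2*g^4 + 18*g^3 + 7*g^2 - 24*g + 7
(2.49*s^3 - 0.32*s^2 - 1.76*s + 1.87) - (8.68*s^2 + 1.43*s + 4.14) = 2.49*s^3 - 9.0*s^2 - 3.19*s - 2.27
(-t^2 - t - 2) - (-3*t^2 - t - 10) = 2*t^2 + 8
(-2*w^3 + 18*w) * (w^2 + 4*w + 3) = -2*w^5 - 8*w^4 + 12*w^3 + 72*w^2 + 54*w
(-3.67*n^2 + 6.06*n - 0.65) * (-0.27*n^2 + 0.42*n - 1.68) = 0.9909*n^4 - 3.1776*n^3 + 8.8863*n^2 - 10.4538*n + 1.092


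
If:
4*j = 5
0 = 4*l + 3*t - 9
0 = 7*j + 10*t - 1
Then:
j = 5/4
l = 453/160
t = -31/40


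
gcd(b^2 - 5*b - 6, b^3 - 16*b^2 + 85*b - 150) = b - 6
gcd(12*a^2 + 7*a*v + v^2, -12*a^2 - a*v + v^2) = 3*a + v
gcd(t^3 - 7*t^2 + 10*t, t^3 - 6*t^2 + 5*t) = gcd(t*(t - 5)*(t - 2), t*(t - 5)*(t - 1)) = t^2 - 5*t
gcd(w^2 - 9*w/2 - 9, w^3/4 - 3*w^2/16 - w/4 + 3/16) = 1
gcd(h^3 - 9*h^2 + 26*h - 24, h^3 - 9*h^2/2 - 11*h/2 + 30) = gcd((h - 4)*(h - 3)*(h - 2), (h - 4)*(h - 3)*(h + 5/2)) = h^2 - 7*h + 12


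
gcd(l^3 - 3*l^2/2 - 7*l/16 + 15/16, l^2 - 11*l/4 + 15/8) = l - 5/4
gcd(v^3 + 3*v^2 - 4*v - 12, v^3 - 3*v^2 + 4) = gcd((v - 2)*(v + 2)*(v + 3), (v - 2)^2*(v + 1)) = v - 2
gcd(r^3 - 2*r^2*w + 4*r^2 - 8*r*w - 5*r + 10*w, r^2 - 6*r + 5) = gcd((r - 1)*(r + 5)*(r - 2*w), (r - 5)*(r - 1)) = r - 1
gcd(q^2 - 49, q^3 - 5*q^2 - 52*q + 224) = q + 7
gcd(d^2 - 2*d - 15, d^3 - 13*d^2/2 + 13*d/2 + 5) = d - 5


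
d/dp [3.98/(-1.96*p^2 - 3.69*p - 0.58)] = (15.6016*p + 14.6862)/(1.96*p^2 + 3.69*p + 0.58)^2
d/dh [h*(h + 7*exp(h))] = h*(7*exp(h) + 1) + h + 7*exp(h)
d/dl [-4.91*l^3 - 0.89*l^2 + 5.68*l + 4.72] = -14.73*l^2 - 1.78*l + 5.68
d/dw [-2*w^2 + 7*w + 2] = 7 - 4*w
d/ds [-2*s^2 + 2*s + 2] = 2 - 4*s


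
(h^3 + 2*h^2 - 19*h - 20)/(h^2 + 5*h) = h - 3 - 4/h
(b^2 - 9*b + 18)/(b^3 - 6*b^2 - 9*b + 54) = 1/(b + 3)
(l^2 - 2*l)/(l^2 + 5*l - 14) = l/(l + 7)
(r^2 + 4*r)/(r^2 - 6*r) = (r + 4)/(r - 6)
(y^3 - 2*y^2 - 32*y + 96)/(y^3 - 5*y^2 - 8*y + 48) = (y + 6)/(y + 3)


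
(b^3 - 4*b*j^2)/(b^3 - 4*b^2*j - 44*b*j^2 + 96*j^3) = b*(b + 2*j)/(b^2 - 2*b*j - 48*j^2)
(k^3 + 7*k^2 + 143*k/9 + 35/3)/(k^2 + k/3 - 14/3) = (k^2 + 14*k/3 + 5)/(k - 2)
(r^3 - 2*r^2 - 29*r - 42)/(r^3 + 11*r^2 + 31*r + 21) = (r^2 - 5*r - 14)/(r^2 + 8*r + 7)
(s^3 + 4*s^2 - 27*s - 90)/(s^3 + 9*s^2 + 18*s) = (s - 5)/s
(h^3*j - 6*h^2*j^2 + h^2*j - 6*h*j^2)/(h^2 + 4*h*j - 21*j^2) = h*j*(h^2 - 6*h*j + h - 6*j)/(h^2 + 4*h*j - 21*j^2)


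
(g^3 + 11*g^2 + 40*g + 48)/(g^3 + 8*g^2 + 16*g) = (g + 3)/g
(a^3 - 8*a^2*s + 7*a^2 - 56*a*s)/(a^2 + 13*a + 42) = a*(a - 8*s)/(a + 6)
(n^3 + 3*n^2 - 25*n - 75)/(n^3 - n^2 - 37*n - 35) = (n^2 - 2*n - 15)/(n^2 - 6*n - 7)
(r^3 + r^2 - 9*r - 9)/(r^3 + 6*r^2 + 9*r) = (r^2 - 2*r - 3)/(r*(r + 3))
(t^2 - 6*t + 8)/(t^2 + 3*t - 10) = (t - 4)/(t + 5)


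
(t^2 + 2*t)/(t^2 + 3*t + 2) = t/(t + 1)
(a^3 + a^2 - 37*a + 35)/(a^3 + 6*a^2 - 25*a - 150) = (a^2 + 6*a - 7)/(a^2 + 11*a + 30)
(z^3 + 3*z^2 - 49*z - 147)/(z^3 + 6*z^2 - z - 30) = (z^2 - 49)/(z^2 + 3*z - 10)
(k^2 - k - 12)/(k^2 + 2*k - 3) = (k - 4)/(k - 1)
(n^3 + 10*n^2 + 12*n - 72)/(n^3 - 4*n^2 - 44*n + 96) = (n + 6)/(n - 8)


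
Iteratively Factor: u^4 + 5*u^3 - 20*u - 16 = (u + 4)*(u^3 + u^2 - 4*u - 4) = (u - 2)*(u + 4)*(u^2 + 3*u + 2) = (u - 2)*(u + 1)*(u + 4)*(u + 2)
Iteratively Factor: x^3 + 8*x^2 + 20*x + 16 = (x + 2)*(x^2 + 6*x + 8) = (x + 2)*(x + 4)*(x + 2)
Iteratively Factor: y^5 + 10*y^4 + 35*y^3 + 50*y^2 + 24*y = (y + 4)*(y^4 + 6*y^3 + 11*y^2 + 6*y) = (y + 3)*(y + 4)*(y^3 + 3*y^2 + 2*y) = (y + 1)*(y + 3)*(y + 4)*(y^2 + 2*y) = (y + 1)*(y + 2)*(y + 3)*(y + 4)*(y)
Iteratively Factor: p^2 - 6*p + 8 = (p - 4)*(p - 2)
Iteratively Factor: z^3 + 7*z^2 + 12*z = (z)*(z^2 + 7*z + 12) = z*(z + 4)*(z + 3)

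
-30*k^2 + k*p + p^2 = (-5*k + p)*(6*k + p)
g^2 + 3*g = g*(g + 3)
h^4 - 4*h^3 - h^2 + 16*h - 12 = (h - 3)*(h - 2)*(h - 1)*(h + 2)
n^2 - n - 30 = (n - 6)*(n + 5)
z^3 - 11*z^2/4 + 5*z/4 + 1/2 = (z - 2)*(z - 1)*(z + 1/4)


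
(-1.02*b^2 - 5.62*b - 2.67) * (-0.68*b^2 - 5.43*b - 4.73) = 0.6936*b^4 + 9.3602*b^3 + 37.1568*b^2 + 41.0807*b + 12.6291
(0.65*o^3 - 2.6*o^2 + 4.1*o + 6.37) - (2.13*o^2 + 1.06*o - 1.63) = 0.65*o^3 - 4.73*o^2 + 3.04*o + 8.0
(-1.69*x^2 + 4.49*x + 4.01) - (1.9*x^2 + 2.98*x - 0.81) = -3.59*x^2 + 1.51*x + 4.82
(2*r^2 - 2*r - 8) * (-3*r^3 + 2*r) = -6*r^5 + 6*r^4 + 28*r^3 - 4*r^2 - 16*r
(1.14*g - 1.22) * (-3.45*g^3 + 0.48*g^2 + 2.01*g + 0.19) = -3.933*g^4 + 4.7562*g^3 + 1.7058*g^2 - 2.2356*g - 0.2318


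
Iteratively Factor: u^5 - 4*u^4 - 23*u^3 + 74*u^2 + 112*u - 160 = (u + 2)*(u^4 - 6*u^3 - 11*u^2 + 96*u - 80) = (u - 4)*(u + 2)*(u^3 - 2*u^2 - 19*u + 20) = (u - 4)*(u - 1)*(u + 2)*(u^2 - u - 20) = (u - 5)*(u - 4)*(u - 1)*(u + 2)*(u + 4)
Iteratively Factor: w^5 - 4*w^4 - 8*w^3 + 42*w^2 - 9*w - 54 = (w + 1)*(w^4 - 5*w^3 - 3*w^2 + 45*w - 54) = (w + 1)*(w + 3)*(w^3 - 8*w^2 + 21*w - 18) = (w - 3)*(w + 1)*(w + 3)*(w^2 - 5*w + 6) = (w - 3)*(w - 2)*(w + 1)*(w + 3)*(w - 3)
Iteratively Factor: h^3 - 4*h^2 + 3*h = (h)*(h^2 - 4*h + 3) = h*(h - 1)*(h - 3)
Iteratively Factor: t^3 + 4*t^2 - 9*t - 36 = (t + 3)*(t^2 + t - 12) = (t + 3)*(t + 4)*(t - 3)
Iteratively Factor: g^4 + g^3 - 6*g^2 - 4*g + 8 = (g + 2)*(g^3 - g^2 - 4*g + 4) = (g + 2)^2*(g^2 - 3*g + 2) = (g - 1)*(g + 2)^2*(g - 2)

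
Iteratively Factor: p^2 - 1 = (p + 1)*(p - 1)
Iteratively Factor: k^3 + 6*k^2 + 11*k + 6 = (k + 1)*(k^2 + 5*k + 6) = (k + 1)*(k + 2)*(k + 3)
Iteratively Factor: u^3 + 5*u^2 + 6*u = (u + 3)*(u^2 + 2*u) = (u + 2)*(u + 3)*(u)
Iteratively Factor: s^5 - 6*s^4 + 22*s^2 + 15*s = (s + 1)*(s^4 - 7*s^3 + 7*s^2 + 15*s) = (s + 1)^2*(s^3 - 8*s^2 + 15*s) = (s - 3)*(s + 1)^2*(s^2 - 5*s) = (s - 5)*(s - 3)*(s + 1)^2*(s)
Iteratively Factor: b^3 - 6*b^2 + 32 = (b - 4)*(b^2 - 2*b - 8) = (b - 4)^2*(b + 2)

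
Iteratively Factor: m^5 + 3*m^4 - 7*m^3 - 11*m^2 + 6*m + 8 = (m + 4)*(m^4 - m^3 - 3*m^2 + m + 2) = (m + 1)*(m + 4)*(m^3 - 2*m^2 - m + 2) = (m - 2)*(m + 1)*(m + 4)*(m^2 - 1) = (m - 2)*(m - 1)*(m + 1)*(m + 4)*(m + 1)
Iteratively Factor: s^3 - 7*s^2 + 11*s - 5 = (s - 1)*(s^2 - 6*s + 5) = (s - 1)^2*(s - 5)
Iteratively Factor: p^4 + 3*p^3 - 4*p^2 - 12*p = (p + 3)*(p^3 - 4*p) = p*(p + 3)*(p^2 - 4) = p*(p + 2)*(p + 3)*(p - 2)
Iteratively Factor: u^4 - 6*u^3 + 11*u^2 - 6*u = (u - 1)*(u^3 - 5*u^2 + 6*u) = (u - 3)*(u - 1)*(u^2 - 2*u) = (u - 3)*(u - 2)*(u - 1)*(u)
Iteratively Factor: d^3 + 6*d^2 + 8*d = (d + 2)*(d^2 + 4*d) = (d + 2)*(d + 4)*(d)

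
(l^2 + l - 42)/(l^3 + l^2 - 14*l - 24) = (l^2 + l - 42)/(l^3 + l^2 - 14*l - 24)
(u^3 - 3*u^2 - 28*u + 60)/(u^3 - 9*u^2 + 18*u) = (u^2 + 3*u - 10)/(u*(u - 3))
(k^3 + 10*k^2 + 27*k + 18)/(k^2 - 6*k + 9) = (k^3 + 10*k^2 + 27*k + 18)/(k^2 - 6*k + 9)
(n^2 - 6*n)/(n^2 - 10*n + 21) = n*(n - 6)/(n^2 - 10*n + 21)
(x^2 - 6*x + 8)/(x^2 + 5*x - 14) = (x - 4)/(x + 7)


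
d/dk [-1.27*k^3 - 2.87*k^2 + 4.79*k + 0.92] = -3.81*k^2 - 5.74*k + 4.79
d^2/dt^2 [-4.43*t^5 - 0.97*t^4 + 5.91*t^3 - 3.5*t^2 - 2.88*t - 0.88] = -88.6*t^3 - 11.64*t^2 + 35.46*t - 7.0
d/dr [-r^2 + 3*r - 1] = 3 - 2*r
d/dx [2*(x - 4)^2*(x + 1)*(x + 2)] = 8*x^3 - 30*x^2 - 24*x + 64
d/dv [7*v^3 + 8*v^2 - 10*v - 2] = 21*v^2 + 16*v - 10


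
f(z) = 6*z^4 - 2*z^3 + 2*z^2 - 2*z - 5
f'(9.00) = 17044.00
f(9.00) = 38047.00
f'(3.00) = 604.00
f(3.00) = 439.00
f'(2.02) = 179.42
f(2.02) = 82.53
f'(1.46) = 65.74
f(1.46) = 17.38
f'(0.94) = 16.39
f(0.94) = -2.09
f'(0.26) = -0.94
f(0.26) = -5.39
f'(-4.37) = -2136.94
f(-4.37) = 2396.99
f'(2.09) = 199.26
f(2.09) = 95.78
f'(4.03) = 1487.49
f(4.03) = 1471.12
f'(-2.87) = -630.26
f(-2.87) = 471.57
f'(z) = 24*z^3 - 6*z^2 + 4*z - 2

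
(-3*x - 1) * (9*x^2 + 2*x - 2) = -27*x^3 - 15*x^2 + 4*x + 2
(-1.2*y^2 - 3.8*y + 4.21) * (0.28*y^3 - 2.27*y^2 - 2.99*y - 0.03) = -0.336*y^5 + 1.66*y^4 + 13.3928*y^3 + 1.8413*y^2 - 12.4739*y - 0.1263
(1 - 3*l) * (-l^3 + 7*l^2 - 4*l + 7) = 3*l^4 - 22*l^3 + 19*l^2 - 25*l + 7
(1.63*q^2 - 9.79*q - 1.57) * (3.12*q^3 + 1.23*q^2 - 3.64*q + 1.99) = 5.0856*q^5 - 28.5399*q^4 - 22.8733*q^3 + 36.9482*q^2 - 13.7673*q - 3.1243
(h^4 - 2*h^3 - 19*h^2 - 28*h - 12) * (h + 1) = h^5 - h^4 - 21*h^3 - 47*h^2 - 40*h - 12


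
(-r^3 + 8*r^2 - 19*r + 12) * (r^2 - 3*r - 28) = -r^5 + 11*r^4 - 15*r^3 - 155*r^2 + 496*r - 336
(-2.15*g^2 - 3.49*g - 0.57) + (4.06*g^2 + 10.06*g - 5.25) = 1.91*g^2 + 6.57*g - 5.82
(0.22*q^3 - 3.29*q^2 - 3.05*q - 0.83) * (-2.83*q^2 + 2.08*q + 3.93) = -0.6226*q^5 + 9.7683*q^4 + 2.6529*q^3 - 16.9248*q^2 - 13.7129*q - 3.2619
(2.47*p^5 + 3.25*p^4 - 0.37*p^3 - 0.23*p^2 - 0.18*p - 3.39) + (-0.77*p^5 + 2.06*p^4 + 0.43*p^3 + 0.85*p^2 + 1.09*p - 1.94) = 1.7*p^5 + 5.31*p^4 + 0.06*p^3 + 0.62*p^2 + 0.91*p - 5.33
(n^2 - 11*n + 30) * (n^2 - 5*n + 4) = n^4 - 16*n^3 + 89*n^2 - 194*n + 120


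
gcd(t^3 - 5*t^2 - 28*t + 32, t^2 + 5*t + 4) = t + 4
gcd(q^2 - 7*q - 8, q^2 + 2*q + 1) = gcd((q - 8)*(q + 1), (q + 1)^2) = q + 1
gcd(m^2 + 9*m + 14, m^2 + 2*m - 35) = m + 7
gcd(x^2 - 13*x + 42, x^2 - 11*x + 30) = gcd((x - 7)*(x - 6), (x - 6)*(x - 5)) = x - 6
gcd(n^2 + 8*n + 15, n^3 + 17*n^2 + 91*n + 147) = n + 3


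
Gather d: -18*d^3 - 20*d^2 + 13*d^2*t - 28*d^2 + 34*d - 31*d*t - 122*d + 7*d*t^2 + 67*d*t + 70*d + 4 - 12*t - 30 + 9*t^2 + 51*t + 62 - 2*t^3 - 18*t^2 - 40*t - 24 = -18*d^3 + d^2*(13*t - 48) + d*(7*t^2 + 36*t - 18) - 2*t^3 - 9*t^2 - t + 12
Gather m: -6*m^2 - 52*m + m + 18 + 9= -6*m^2 - 51*m + 27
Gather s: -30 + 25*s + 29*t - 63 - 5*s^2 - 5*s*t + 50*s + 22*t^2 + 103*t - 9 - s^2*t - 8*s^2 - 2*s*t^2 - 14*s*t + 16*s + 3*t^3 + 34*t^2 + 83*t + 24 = s^2*(-t - 13) + s*(-2*t^2 - 19*t + 91) + 3*t^3 + 56*t^2 + 215*t - 78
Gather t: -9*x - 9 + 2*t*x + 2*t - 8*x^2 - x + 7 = t*(2*x + 2) - 8*x^2 - 10*x - 2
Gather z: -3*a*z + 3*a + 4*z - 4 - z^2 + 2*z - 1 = 3*a - z^2 + z*(6 - 3*a) - 5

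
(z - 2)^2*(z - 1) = z^3 - 5*z^2 + 8*z - 4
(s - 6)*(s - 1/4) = s^2 - 25*s/4 + 3/2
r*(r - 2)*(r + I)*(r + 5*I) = r^4 - 2*r^3 + 6*I*r^3 - 5*r^2 - 12*I*r^2 + 10*r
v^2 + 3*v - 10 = (v - 2)*(v + 5)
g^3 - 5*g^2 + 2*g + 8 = (g - 4)*(g - 2)*(g + 1)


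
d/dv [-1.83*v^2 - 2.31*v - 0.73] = -3.66*v - 2.31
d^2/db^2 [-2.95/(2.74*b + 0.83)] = -44.29484/(2.74*b + 0.83)^3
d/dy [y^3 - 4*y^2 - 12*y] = 3*y^2 - 8*y - 12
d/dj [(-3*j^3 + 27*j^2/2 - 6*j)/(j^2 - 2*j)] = 3*(-j^2 + 4*j - 7)/(j^2 - 4*j + 4)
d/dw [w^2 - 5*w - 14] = 2*w - 5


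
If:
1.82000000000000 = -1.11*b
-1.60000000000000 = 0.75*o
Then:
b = -1.64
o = -2.13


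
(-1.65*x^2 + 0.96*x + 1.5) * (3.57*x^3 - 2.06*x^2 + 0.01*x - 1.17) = -5.8905*x^5 + 6.8262*x^4 + 3.3609*x^3 - 1.1499*x^2 - 1.1082*x - 1.755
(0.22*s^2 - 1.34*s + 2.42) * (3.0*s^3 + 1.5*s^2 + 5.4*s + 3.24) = 0.66*s^5 - 3.69*s^4 + 6.438*s^3 - 2.8932*s^2 + 8.7264*s + 7.8408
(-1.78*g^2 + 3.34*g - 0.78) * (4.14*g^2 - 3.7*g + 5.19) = -7.3692*g^4 + 20.4136*g^3 - 24.8254*g^2 + 20.2206*g - 4.0482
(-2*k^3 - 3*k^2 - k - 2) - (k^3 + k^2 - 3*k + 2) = -3*k^3 - 4*k^2 + 2*k - 4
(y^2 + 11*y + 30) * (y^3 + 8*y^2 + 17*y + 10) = y^5 + 19*y^4 + 135*y^3 + 437*y^2 + 620*y + 300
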